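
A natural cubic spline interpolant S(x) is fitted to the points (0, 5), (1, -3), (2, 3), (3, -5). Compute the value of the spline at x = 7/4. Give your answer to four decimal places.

1.9375

Put M_i = S'' at the i-th knot. Here h = (1, 1, 1) and Δ = (-8, 6, -8), so the interior equations h_(i-1)·M_(i-1) + 2(h_(i-1)+h_i)·M_i + h_i·M_(i+1) = 6(Δ_i − Δ_(i-1)) read
  1·M_0 + 4·M_1 + 1·M_2 = 6(Δ_1 - Δ_0) = 84
  1·M_1 + 4·M_2 + 1·M_3 = 6(Δ_2 - Δ_1) = -84
Natural end conditions: M_0 = M_3 = 0.
Solving the tridiagonal system: M_0 = 0, M_1 = 28, M_2 = -28, M_3 = 0.
On [1, 2], S(x) = -3 + 4/3·(x - 1) + 14·(x - 1)² - 28/3·(x - 1)³.
With (x - 1) = 3/4: S(7/4) = 31/16.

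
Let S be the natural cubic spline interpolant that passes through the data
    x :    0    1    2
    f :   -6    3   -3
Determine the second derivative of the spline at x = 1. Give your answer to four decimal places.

Put M_i = S'' at the i-th knot. Here h = (1, 1) and Δ = (9, -6), so the interior equations h_(i-1)·M_(i-1) + 2(h_(i-1)+h_i)·M_i + h_i·M_(i+1) = 6(Δ_i − Δ_(i-1)) read
  1·M_0 + 4·M_1 + 1·M_2 = 6(Δ_1 - Δ_0) = -90
Natural end conditions: M_0 = M_2 = 0.
Solving the tridiagonal system: M_0 = 0, M_1 = -45/2, M_2 = 0.

-22.5000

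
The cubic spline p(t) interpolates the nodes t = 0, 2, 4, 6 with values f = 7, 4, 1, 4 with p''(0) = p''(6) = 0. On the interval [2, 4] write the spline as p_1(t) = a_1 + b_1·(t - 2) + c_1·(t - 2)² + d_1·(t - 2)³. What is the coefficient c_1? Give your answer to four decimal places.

Let σ_i = p''(x_i). Step sizes h_i = 2, 2, 2; slopes of the chords Δ_i = (y_(i+1) - y_i)/h_i = -3/2, -3/2, 3/2.
  2·σ_0 + 8·σ_1 + 2·σ_2 = 6(Δ_1 - Δ_0) = 0
  2·σ_1 + 8·σ_2 + 2·σ_3 = 6(Δ_2 - Δ_1) = 18
Natural end conditions: σ_0 = σ_3 = 0.
Solving the tridiagonal system: σ_0 = 0, σ_1 = -3/5, σ_2 = 12/5, σ_3 = 0.
On [2, 4], with p_1(t) = a_1 + b_1·(t - 2) + c_1·(t - 2)² + d_1·(t - 2)³: c_1 = σ_1/2 = -3/10, d_1 = (σ_2 - σ_1)/(6h_1) = 1/4, b_1 = Δ_1 - h_1(2σ_1 + σ_2)/6 = -19/10.

-0.3000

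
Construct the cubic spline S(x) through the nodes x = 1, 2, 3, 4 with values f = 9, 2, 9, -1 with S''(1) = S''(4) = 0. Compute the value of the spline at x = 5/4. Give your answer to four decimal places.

6.1094

With M_i denoting the second derivative at x_i, h_i = 1, 1, 1, and Δ_i = (y_(i+1) − y_i)/h_i = -7, 7, -10:
  1·M_0 + 4·M_1 + 1·M_2 = 6(Δ_1 - Δ_0) = 84
  1·M_1 + 4·M_2 + 1·M_3 = 6(Δ_2 - Δ_1) = -102
Natural end conditions: M_0 = M_3 = 0.
Solving the tridiagonal system: M_0 = 0, M_1 = 146/5, M_2 = -164/5, M_3 = 0.
On [1, 2], S(x) = 9 - 178/15·(x - 1) + 0·(x - 1)² + 73/15·(x - 1)³.
With (x - 1) = 1/4: S(5/4) = 391/64.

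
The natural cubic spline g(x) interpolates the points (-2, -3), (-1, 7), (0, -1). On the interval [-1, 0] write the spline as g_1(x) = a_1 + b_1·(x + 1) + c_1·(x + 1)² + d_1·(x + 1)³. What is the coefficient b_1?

1

With M_i denoting the second derivative at x_i, h_i = 1, 1, and Δ_i = (y_(i+1) − y_i)/h_i = 10, -8:
  1·M_0 + 4·M_1 + 1·M_2 = 6(Δ_1 - Δ_0) = -108
Natural end conditions: M_0 = M_2 = 0.
Solving the tridiagonal system: M_0 = 0, M_1 = -27, M_2 = 0.
On [-1, 0], with g_1(x) = a_1 + b_1·(x + 1) + c_1·(x + 1)² + d_1·(x + 1)³: c_1 = M_1/2 = -27/2, d_1 = (M_2 - M_1)/(6h_1) = 9/2, b_1 = Δ_1 - h_1(2M_1 + M_2)/6 = 1.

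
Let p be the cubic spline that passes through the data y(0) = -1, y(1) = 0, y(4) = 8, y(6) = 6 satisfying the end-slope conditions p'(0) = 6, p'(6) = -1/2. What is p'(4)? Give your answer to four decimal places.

Put σ_i = p'' at the i-th knot. Here h = (1, 3, 2) and Δ = (1, 8/3, -1), so the interior equations h_(i-1)·σ_(i-1) + 2(h_(i-1)+h_i)·σ_i + h_i·σ_(i+1) = 6(Δ_i − Δ_(i-1)) read
  1·σ_0 + 8·σ_1 + 3·σ_2 = 6(Δ_1 - Δ_0) = 10
  3·σ_1 + 10·σ_2 + 2·σ_3 = 6(Δ_2 - Δ_1) = -22
Clamped end conditions give two more equations: 2h_0·σ_0 + h_0·σ_1 = 6(Δ_0 - p'(0)) = -30 and h_2·σ_2 + 2h_2·σ_3 = 6(p'(6) - Δ_2) = 3.
Solving: σ_0 = -1367/78, σ_1 = 197/39, σ_2 = -335/78, σ_3 = 113/39.
On [4, 6], p'(t) = b_2 + 2c_2·(t - 4) + 3d_2·(t - 4)² with b_2 = Δ_2 - h_2(2σ_2 + σ_3)/6 = 35/39, c_2 = σ_2/2 = -335/156, d_2 = (σ_3 - σ_2)/(6h_2) = 187/312. So p'(4) = 35/39.

0.8974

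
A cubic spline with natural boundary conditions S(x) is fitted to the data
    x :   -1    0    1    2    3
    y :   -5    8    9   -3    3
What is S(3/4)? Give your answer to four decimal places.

10.5698

Write σ_i for S''(x_i). With h_i = 1, 1, 1, 1 and divided differences Δ_i = 13, 1, -12, 6, the continuity of S' gives the tridiagonal system
  1·σ_0 + 4·σ_1 + 1·σ_2 = 6(Δ_1 - Δ_0) = -72
  1·σ_1 + 4·σ_2 + 1·σ_3 = 6(Δ_2 - Δ_1) = -78
  1·σ_2 + 4·σ_3 + 1·σ_4 = 6(Δ_3 - Δ_2) = 108
Natural end conditions: σ_0 = σ_4 = 0.
Forward elimination and back-substitution give σ_0 = 0, σ_1 = -165/14, σ_2 = -174/7, σ_3 = 465/14, σ_4 = 0.
On [0, 1], S(x) = 8 + 127/14·x - 165/28·x² - 61/28·x³.
With x = 3/4: S(3/4) = 18941/1792.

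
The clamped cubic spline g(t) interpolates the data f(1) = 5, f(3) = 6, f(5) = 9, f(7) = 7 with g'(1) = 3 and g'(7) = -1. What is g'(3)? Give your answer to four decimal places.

Write M_i for g''(x_i). With h_i = 2, 2, 2 and divided differences Δ_i = 1/2, 3/2, -1, the continuity of g' gives the tridiagonal system
  2·M_0 + 8·M_1 + 2·M_2 = 6(Δ_1 - Δ_0) = 6
  2·M_1 + 8·M_2 + 2·M_3 = 6(Δ_2 - Δ_1) = -15
Clamped end conditions give two more equations: 2h_0·M_0 + h_0·M_1 = 6(Δ_0 - g'(1)) = -15 and h_2·M_2 + 2h_2·M_3 = 6(g'(7) - Δ_2) = 0.
Forward elimination and back-substitution give M_0 = -77/15, M_1 = 83/30, M_2 = -44/15, M_3 = 22/15.
On [3, 5], g'(t) = b_1 + 2c_1·(t - 3) + 3d_1·(t - 3)² with b_1 = Δ_1 - h_1(2M_1 + M_2)/6 = 19/30, c_1 = M_1/2 = 83/60, d_1 = (M_2 - M_1)/(6h_1) = -19/40. So g'(3) = 19/30.

0.6333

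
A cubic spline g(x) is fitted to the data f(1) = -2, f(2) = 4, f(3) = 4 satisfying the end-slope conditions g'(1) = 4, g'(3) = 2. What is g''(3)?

Put M_i = g'' at the i-th knot. Here h = (1, 1) and Δ = (6, 0), so the interior equations h_(i-1)·M_(i-1) + 2(h_(i-1)+h_i)·M_i + h_i·M_(i+1) = 6(Δ_i − Δ_(i-1)) read
  1·M_0 + 4·M_1 + 1·M_2 = 6(Δ_1 - Δ_0) = -36
Clamped end conditions give two more equations: 2h_0·M_0 + h_0·M_1 = 6(Δ_0 - g'(1)) = 12 and h_1·M_1 + 2h_1·M_2 = 6(g'(3) - Δ_1) = 12.
Forward elimination and back-substitution give M_0 = 14, M_1 = -16, M_2 = 14.

14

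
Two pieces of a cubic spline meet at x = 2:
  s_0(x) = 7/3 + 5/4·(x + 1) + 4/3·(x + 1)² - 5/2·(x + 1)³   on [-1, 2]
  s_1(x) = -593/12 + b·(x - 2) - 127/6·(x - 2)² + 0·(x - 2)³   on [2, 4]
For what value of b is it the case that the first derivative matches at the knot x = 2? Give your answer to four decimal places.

-58.2500

s_0'(x) = 5/4 + 8/3·(x + 1) - 15/2·(x + 1)², so s_0'(2) = -233/4. On the right, s_1'(2) = b, so b = -233/4.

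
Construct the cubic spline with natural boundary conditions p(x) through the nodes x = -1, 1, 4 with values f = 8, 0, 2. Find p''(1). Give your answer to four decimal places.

2.8000

Let σ_i = p''(x_i). Step sizes h_i = 2, 3; slopes of the chords Δ_i = (y_(i+1) - y_i)/h_i = -4, 2/3.
  2·σ_0 + 10·σ_1 + 3·σ_2 = 6(Δ_1 - Δ_0) = 28
Natural end conditions: σ_0 = σ_2 = 0.
Hence σ_0 = 0, σ_1 = 14/5, σ_2 = 0.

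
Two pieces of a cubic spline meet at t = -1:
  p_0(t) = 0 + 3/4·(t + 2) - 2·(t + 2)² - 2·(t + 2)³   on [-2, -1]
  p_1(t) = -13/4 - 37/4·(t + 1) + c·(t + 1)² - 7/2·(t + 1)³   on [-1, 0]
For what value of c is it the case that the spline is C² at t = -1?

p_0''(t) = -4 - 12·(t + 2), so p_0''(-1) = -16. On the right, p_1''(-1) = 2c, so c = -8.

-8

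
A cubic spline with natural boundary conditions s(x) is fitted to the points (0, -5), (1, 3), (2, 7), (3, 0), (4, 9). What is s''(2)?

-24

Put M_i = s'' at the i-th knot. Here h = (1, 1, 1, 1) and Δ = (8, 4, -7, 9), so the interior equations h_(i-1)·M_(i-1) + 2(h_(i-1)+h_i)·M_i + h_i·M_(i+1) = 6(Δ_i − Δ_(i-1)) read
  1·M_0 + 4·M_1 + 1·M_2 = 6(Δ_1 - Δ_0) = -24
  1·M_1 + 4·M_2 + 1·M_3 = 6(Δ_2 - Δ_1) = -66
  1·M_2 + 4·M_3 + 1·M_4 = 6(Δ_3 - Δ_2) = 96
Natural end conditions: M_0 = M_4 = 0.
Solving the tridiagonal system: M_0 = 0, M_1 = 0, M_2 = -24, M_3 = 30, M_4 = 0.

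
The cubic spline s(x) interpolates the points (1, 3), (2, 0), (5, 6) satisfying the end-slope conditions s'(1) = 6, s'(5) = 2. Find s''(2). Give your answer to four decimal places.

Let m_i = s''(x_i). Step sizes h_i = 1, 3; slopes of the chords Δ_i = (y_(i+1) - y_i)/h_i = -3, 2.
  1·m_0 + 8·m_1 + 3·m_2 = 6(Δ_1 - Δ_0) = 30
Clamped end conditions give two more equations: 2h_0·m_0 + h_0·m_1 = 6(Δ_0 - s'(1)) = -54 and h_1·m_1 + 2h_1·m_2 = 6(s'(5) - Δ_1) = 0.
Solving the tridiagonal system: m_0 = -127/4, m_1 = 19/2, m_2 = -19/4.

9.5000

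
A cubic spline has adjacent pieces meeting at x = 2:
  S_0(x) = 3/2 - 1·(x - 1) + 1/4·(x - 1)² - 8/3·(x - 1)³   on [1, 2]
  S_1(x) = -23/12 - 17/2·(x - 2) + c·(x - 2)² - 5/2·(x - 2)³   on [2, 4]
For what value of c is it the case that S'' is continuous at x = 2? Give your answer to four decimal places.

S_0''(x) = 1/2 - 16·(x - 1), so S_0''(2) = -31/2. On the right, S_1''(2) = 2c, so c = -31/4.

-7.7500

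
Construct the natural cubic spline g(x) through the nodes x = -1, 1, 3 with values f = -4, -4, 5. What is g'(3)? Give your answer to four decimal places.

5.6250

Let σ_i = g''(x_i). Step sizes h_i = 2, 2; slopes of the chords Δ_i = (y_(i+1) - y_i)/h_i = 0, 9/2.
  2·σ_0 + 8·σ_1 + 2·σ_2 = 6(Δ_1 - Δ_0) = 27
Natural end conditions: σ_0 = σ_2 = 0.
Solving: σ_0 = 0, σ_1 = 27/8, σ_2 = 0.
On [1, 3], g'(x) = b_1 + 2c_1·(x - 1) + 3d_1·(x - 1)² with b_1 = Δ_1 - h_1(2σ_1 + σ_2)/6 = 9/4, c_1 = σ_1/2 = 27/16, d_1 = (σ_2 - σ_1)/(6h_1) = -9/32. So g'(3) = 45/8.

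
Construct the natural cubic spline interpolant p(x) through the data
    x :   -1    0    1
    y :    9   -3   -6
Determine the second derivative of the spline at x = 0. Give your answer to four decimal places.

Let σ_i = p''(x_i). Step sizes h_i = 1, 1; slopes of the chords Δ_i = (y_(i+1) - y_i)/h_i = -12, -3.
  1·σ_0 + 4·σ_1 + 1·σ_2 = 6(Δ_1 - Δ_0) = 54
Natural end conditions: σ_0 = σ_2 = 0.
Hence σ_0 = 0, σ_1 = 27/2, σ_2 = 0.

13.5000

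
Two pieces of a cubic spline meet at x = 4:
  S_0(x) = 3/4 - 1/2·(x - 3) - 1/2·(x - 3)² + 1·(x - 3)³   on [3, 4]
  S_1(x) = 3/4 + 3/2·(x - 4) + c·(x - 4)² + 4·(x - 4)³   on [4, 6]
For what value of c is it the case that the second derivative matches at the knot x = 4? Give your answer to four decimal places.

S_0''(x) = -1 + 6·(x - 3), so S_0''(4) = 5. On the right, S_1''(4) = 2c, so c = 5/2.

2.5000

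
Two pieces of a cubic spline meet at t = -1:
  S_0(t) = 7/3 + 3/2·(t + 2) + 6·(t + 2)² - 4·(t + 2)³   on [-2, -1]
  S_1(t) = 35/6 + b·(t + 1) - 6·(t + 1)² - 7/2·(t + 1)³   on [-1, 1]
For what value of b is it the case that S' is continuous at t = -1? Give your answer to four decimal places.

S_0'(t) = 3/2 + 12·(t + 2) - 12·(t + 2)², so S_0'(-1) = 3/2. On the right, S_1'(-1) = b, so b = 3/2.

1.5000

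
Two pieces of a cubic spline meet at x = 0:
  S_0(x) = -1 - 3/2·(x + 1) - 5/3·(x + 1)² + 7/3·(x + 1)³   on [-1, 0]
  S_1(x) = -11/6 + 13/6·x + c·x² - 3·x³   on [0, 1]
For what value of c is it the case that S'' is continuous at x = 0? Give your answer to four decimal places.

S_0''(x) = -10/3 + 14·(x + 1), so S_0''(0) = 32/3. On the right, S_1''(0) = 2c, so c = 16/3.

5.3333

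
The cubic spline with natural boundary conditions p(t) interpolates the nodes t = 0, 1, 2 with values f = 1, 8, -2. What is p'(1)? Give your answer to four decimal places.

Let M_i = p''(x_i). Step sizes h_i = 1, 1; slopes of the chords Δ_i = (y_(i+1) - y_i)/h_i = 7, -10.
  1·M_0 + 4·M_1 + 1·M_2 = 6(Δ_1 - Δ_0) = -102
Natural end conditions: M_0 = M_2 = 0.
Solving the tridiagonal system: M_0 = 0, M_1 = -51/2, M_2 = 0.
On [1, 2], p'(t) = b_1 + 2c_1·(t - 1) + 3d_1·(t - 1)² with b_1 = Δ_1 - h_1(2M_1 + M_2)/6 = -3/2, c_1 = M_1/2 = -51/4, d_1 = (M_2 - M_1)/(6h_1) = 17/4. So p'(1) = -3/2.

-1.5000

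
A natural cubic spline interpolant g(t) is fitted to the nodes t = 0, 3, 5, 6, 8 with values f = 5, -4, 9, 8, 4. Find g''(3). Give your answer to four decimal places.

7.7393

Let σ_i = g''(x_i). Step sizes h_i = 3, 2, 1, 2; slopes of the chords Δ_i = (y_(i+1) - y_i)/h_i = -3, 13/2, -1, -2.
  3·σ_0 + 10·σ_1 + 2·σ_2 = 6(Δ_1 - Δ_0) = 57
  2·σ_1 + 6·σ_2 + 1·σ_3 = 6(Δ_2 - Δ_1) = -45
  1·σ_2 + 6·σ_3 + 2·σ_4 = 6(Δ_3 - Δ_2) = -6
Natural end conditions: σ_0 = σ_4 = 0.
Solving the tridiagonal system: σ_0 = 0, σ_1 = 2523/326, σ_2 = -1662/163, σ_3 = 114/163, σ_4 = 0.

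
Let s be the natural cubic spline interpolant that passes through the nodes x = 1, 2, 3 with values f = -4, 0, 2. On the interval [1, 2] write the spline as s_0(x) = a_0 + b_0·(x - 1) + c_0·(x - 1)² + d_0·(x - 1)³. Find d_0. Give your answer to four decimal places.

-0.5000

Write M_i for s''(x_i). With h_i = 1, 1 and divided differences Δ_i = 4, 2, the continuity of s' gives the tridiagonal system
  1·M_0 + 4·M_1 + 1·M_2 = 6(Δ_1 - Δ_0) = -12
Natural end conditions: M_0 = M_2 = 0.
Solving: M_0 = 0, M_1 = -3, M_2 = 0.
On [1, 2], with s_0(x) = a_0 + b_0·(x - 1) + c_0·(x - 1)² + d_0·(x - 1)³: c_0 = M_0/2 = 0, d_0 = (M_1 - M_0)/(6h_0) = -1/2, b_0 = Δ_0 - h_0(2M_0 + M_1)/6 = 9/2.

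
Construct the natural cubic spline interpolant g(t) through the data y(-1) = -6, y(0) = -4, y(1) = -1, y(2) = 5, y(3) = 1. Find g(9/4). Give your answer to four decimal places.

Write m_i for g''(x_i). With h_i = 1, 1, 1, 1 and divided differences Δ_i = 2, 3, 6, -4, the continuity of g' gives the tridiagonal system
  1·m_0 + 4·m_1 + 1·m_2 = 6(Δ_1 - Δ_0) = 6
  1·m_1 + 4·m_2 + 1·m_3 = 6(Δ_2 - Δ_1) = 18
  1·m_2 + 4·m_3 + 1·m_4 = 6(Δ_3 - Δ_2) = -60
Natural end conditions: m_0 = m_4 = 0.
Hence m_0 = 0, m_1 = -3/4, m_2 = 9, m_3 = -69/4, m_4 = 0.
On [2, 3], g(t) = 5 + 7/4·(t - 2) - 69/8·(t - 2)² + 23/8·(t - 2)³.
With (t - 2) = 1/4: g(9/4) = 2531/512.

4.9434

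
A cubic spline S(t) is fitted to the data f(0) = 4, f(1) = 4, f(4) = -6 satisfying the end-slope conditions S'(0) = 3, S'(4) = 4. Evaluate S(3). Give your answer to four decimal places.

With M_i denoting the second derivative at x_i, h_i = 1, 3, and Δ_i = (y_(i+1) − y_i)/h_i = 0, -10/3:
  1·M_0 + 8·M_1 + 3·M_2 = 6(Δ_1 - Δ_0) = -20
Clamped end conditions give two more equations: 2h_0·M_0 + h_0·M_1 = 6(Δ_0 - S'(0)) = -18 and h_1·M_1 + 2h_1·M_2 = 6(S'(4) - Δ_1) = 44.
Hence M_0 = -25/4, M_1 = -11/2, M_2 = 121/12.
On [1, 4], S(t) = 4 - 23/8·(t - 1) - 11/4·(t - 1)² + 187/216·(t - 1)³.
With (t - 1) = 2: S(3) = -629/108.

-5.8241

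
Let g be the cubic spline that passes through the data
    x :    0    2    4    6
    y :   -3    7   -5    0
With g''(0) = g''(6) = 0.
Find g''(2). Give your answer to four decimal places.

-10.5000

Put σ_i = g'' at the i-th knot. Here h = (2, 2, 2) and Δ = (5, -6, 5/2), so the interior equations h_(i-1)·σ_(i-1) + 2(h_(i-1)+h_i)·σ_i + h_i·σ_(i+1) = 6(Δ_i − Δ_(i-1)) read
  2·σ_0 + 8·σ_1 + 2·σ_2 = 6(Δ_1 - Δ_0) = -66
  2·σ_1 + 8·σ_2 + 2·σ_3 = 6(Δ_2 - Δ_1) = 51
Natural end conditions: σ_0 = σ_3 = 0.
Forward elimination and back-substitution give σ_0 = 0, σ_1 = -21/2, σ_2 = 9, σ_3 = 0.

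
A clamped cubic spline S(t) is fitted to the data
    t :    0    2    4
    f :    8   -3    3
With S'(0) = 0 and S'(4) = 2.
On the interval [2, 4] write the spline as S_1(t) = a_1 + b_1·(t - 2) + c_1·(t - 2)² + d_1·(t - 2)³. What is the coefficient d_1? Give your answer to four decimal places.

Let M_i = S''(x_i). Step sizes h_i = 2, 2; slopes of the chords Δ_i = (y_(i+1) - y_i)/h_i = -11/2, 3.
  2·M_0 + 8·M_1 + 2·M_2 = 6(Δ_1 - Δ_0) = 51
Clamped end conditions give two more equations: 2h_0·M_0 + h_0·M_1 = 6(Δ_0 - S'(0)) = -33 and h_1·M_1 + 2h_1·M_2 = 6(S'(4) - Δ_1) = -6.
Solving: M_0 = -113/8, M_1 = 47/4, M_2 = -59/8.
On [2, 4], with S_1(t) = a_1 + b_1·(t - 2) + c_1·(t - 2)² + d_1·(t - 2)³: c_1 = M_1/2 = 47/8, d_1 = (M_2 - M_1)/(6h_1) = -51/32, b_1 = Δ_1 - h_1(2M_1 + M_2)/6 = -19/8.

-1.5938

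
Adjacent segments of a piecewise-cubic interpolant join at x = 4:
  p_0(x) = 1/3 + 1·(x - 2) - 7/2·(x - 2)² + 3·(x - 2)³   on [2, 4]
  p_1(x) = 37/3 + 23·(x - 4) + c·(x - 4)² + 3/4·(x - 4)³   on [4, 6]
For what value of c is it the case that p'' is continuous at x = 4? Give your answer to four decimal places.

p_0''(x) = -7 + 18·(x - 2), so p_0''(4) = 29. On the right, p_1''(4) = 2c, so c = 29/2.

14.5000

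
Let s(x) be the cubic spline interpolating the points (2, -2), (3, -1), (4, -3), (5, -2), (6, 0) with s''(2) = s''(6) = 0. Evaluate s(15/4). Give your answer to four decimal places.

-2.5938

Let M_i = s''(x_i). Step sizes h_i = 1, 1, 1, 1; slopes of the chords Δ_i = (y_(i+1) - y_i)/h_i = 1, -2, 1, 2.
  1·M_0 + 4·M_1 + 1·M_2 = 6(Δ_1 - Δ_0) = -18
  1·M_1 + 4·M_2 + 1·M_3 = 6(Δ_2 - Δ_1) = 18
  1·M_2 + 4·M_3 + 1·M_4 = 6(Δ_3 - Δ_2) = 6
Natural end conditions: M_0 = M_4 = 0.
Forward elimination and back-substitution give M_0 = 0, M_1 = -6, M_2 = 6, M_3 = 0, M_4 = 0.
On [3, 4], s(x) = -1 - 1·(x - 3) - 3·(x - 3)² + 2·(x - 3)³.
With (x - 3) = 3/4: s(15/4) = -83/32.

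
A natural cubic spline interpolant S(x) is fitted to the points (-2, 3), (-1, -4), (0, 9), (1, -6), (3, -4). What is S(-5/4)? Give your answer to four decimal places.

With σ_i denoting the second derivative at x_i, h_i = 1, 1, 1, 2, and Δ_i = (y_(i+1) − y_i)/h_i = -7, 13, -15, 1:
  1·σ_0 + 4·σ_1 + 1·σ_2 = 6(Δ_1 - Δ_0) = 120
  1·σ_1 + 4·σ_2 + 1·σ_3 = 6(Δ_2 - Δ_1) = -168
  1·σ_2 + 6·σ_3 + 2·σ_4 = 6(Δ_3 - Δ_2) = 96
Natural end conditions: σ_0 = σ_4 = 0.
Solving the tridiagonal system: σ_0 = 0, σ_1 = 1932/43, σ_2 = -2568/43, σ_3 = 1116/43, σ_4 = 0.
On [-2, -1], S(x) = 3 - 623/43·(x + 2) + 0·(x + 2)² + 322/43·(x + 2)³.
With (x + 2) = 3/4: S(-5/4) = -6477/1376.

-4.7071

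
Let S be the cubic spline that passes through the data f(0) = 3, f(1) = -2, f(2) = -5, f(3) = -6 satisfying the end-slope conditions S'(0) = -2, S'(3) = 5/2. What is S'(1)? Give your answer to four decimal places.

Write σ_i for S''(x_i). With h_i = 1, 1, 1 and divided differences Δ_i = -5, -3, -1, the continuity of S' gives the tridiagonal system
  1·σ_0 + 4·σ_1 + 1·σ_2 = 6(Δ_1 - Δ_0) = 12
  1·σ_1 + 4·σ_2 + 1·σ_3 = 6(Δ_2 - Δ_1) = 12
Clamped end conditions give two more equations: 2h_0·σ_0 + h_0·σ_1 = 6(Δ_0 - S'(0)) = -18 and h_2·σ_2 + 2h_2·σ_3 = 6(S'(3) - Δ_2) = 21.
Solving the tridiagonal system: σ_0 = -61/5, σ_1 = 32/5, σ_2 = -7/5, σ_3 = 56/5.
On [1, 2], S'(x) = b_1 + 2c_1·(x - 1) + 3d_1·(x - 1)² with b_1 = Δ_1 - h_1(2σ_1 + σ_2)/6 = -49/10, c_1 = σ_1/2 = 16/5, d_1 = (σ_2 - σ_1)/(6h_1) = -13/10. So S'(1) = -49/10.

-4.9000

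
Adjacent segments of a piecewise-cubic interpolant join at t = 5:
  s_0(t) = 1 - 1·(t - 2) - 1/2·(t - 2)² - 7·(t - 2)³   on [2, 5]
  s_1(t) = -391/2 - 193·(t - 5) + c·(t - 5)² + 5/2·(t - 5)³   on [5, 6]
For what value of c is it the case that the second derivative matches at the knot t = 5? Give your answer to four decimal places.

-63.5000

s_0''(t) = -1 - 42·(t - 2), so s_0''(5) = -127. On the right, s_1''(5) = 2c, so c = -127/2.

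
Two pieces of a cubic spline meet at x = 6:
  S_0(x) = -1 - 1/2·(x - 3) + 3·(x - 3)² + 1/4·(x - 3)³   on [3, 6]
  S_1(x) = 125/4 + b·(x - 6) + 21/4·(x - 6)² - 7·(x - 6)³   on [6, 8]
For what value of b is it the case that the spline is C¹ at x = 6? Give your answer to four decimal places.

S_0'(x) = -1/2 + 6·(x - 3) + 3/4·(x - 3)², so S_0'(6) = 97/4. On the right, S_1'(6) = b, so b = 97/4.

24.2500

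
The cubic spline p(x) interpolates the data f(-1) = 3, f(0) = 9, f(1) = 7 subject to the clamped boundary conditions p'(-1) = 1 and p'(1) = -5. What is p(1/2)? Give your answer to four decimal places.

Let M_i = p''(x_i). Step sizes h_i = 1, 1; slopes of the chords Δ_i = (y_(i+1) - y_i)/h_i = 6, -2.
  1·M_0 + 4·M_1 + 1·M_2 = 6(Δ_1 - Δ_0) = -48
Clamped end conditions give two more equations: 2h_0·M_0 + h_0·M_1 = 6(Δ_0 - p'(-1)) = 30 and h_1·M_1 + 2h_1·M_2 = 6(p'(1) - Δ_1) = -18.
Solving the tridiagonal system: M_0 = 24, M_1 = -18, M_2 = 0.
On [0, 1], p(x) = 9 + 4·x - 9·x² + 3·x³.
With x = 1/2: p(1/2) = 73/8.

9.1250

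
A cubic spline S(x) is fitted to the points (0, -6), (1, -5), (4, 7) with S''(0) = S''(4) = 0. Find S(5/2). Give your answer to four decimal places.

Write m_i for S''(x_i). With h_i = 1, 3 and divided differences Δ_i = 1, 4, the continuity of S' gives the tridiagonal system
  1·m_0 + 8·m_1 + 3·m_2 = 6(Δ_1 - Δ_0) = 18
Natural end conditions: m_0 = m_2 = 0.
Forward elimination and back-substitution give m_0 = 0, m_1 = 9/4, m_2 = 0.
On [1, 4], S(x) = -5 + 7/4·(x - 1) + 9/8·(x - 1)² - 1/8·(x - 1)³.
With (x - 1) = 3/2: S(5/2) = -17/64.

-0.2656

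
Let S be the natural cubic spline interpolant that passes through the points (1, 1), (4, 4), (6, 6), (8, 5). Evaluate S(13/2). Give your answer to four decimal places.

6.0090

Put m_i = S'' at the i-th knot. Here h = (3, 2, 2) and Δ = (1, 1, -1/2), so the interior equations h_(i-1)·m_(i-1) + 2(h_(i-1)+h_i)·m_i + h_i·m_(i+1) = 6(Δ_i − Δ_(i-1)) read
  3·m_0 + 10·m_1 + 2·m_2 = 6(Δ_1 - Δ_0) = 0
  2·m_1 + 8·m_2 + 2·m_3 = 6(Δ_2 - Δ_1) = -9
Natural end conditions: m_0 = m_3 = 0.
Solving: m_0 = 0, m_1 = 9/38, m_2 = -45/38, m_3 = 0.
On [6, 8], S(t) = 6 + 11/38·(t - 6) - 45/76·(t - 6)² + 15/152·(t - 6)³.
With (t - 6) = 1/2: S(13/2) = 7307/1216.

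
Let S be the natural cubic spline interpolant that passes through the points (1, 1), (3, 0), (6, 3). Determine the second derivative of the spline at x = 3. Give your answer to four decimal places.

0.9000

Put m_i = S'' at the i-th knot. Here h = (2, 3) and Δ = (-1/2, 1), so the interior equations h_(i-1)·m_(i-1) + 2(h_(i-1)+h_i)·m_i + h_i·m_(i+1) = 6(Δ_i − Δ_(i-1)) read
  2·m_0 + 10·m_1 + 3·m_2 = 6(Δ_1 - Δ_0) = 9
Natural end conditions: m_0 = m_2 = 0.
Solving: m_0 = 0, m_1 = 9/10, m_2 = 0.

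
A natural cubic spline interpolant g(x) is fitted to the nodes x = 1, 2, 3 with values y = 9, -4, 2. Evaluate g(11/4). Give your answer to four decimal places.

-0.6133

Put M_i = g'' at the i-th knot. Here h = (1, 1) and Δ = (-13, 6), so the interior equations h_(i-1)·M_(i-1) + 2(h_(i-1)+h_i)·M_i + h_i·M_(i+1) = 6(Δ_i − Δ_(i-1)) read
  1·M_0 + 4·M_1 + 1·M_2 = 6(Δ_1 - Δ_0) = 114
Natural end conditions: M_0 = M_2 = 0.
Forward elimination and back-substitution give M_0 = 0, M_1 = 57/2, M_2 = 0.
On [2, 3], g(x) = -4 - 7/2·(x - 2) + 57/4·(x - 2)² - 19/4·(x - 2)³.
With (x - 2) = 3/4: g(11/4) = -157/256.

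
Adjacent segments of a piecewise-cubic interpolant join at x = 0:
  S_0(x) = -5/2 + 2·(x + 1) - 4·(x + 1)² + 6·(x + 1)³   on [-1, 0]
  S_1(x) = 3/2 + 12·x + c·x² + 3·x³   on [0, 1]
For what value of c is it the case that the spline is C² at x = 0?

S_0''(x) = -8 + 36·(x + 1), so S_0''(0) = 28. On the right, S_1''(0) = 2c, so c = 14.

14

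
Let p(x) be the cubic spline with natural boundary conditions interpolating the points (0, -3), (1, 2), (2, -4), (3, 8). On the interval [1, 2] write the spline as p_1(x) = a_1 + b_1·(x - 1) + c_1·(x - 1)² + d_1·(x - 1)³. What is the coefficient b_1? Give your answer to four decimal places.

-3.2667

Put M_i = p'' at the i-th knot. Here h = (1, 1, 1) and Δ = (5, -6, 12), so the interior equations h_(i-1)·M_(i-1) + 2(h_(i-1)+h_i)·M_i + h_i·M_(i+1) = 6(Δ_i − Δ_(i-1)) read
  1·M_0 + 4·M_1 + 1·M_2 = 6(Δ_1 - Δ_0) = -66
  1·M_1 + 4·M_2 + 1·M_3 = 6(Δ_2 - Δ_1) = 108
Natural end conditions: M_0 = M_3 = 0.
Forward elimination and back-substitution give M_0 = 0, M_1 = -124/5, M_2 = 166/5, M_3 = 0.
On [1, 2], with p_1(x) = a_1 + b_1·(x - 1) + c_1·(x - 1)² + d_1·(x - 1)³: c_1 = M_1/2 = -62/5, d_1 = (M_2 - M_1)/(6h_1) = 29/3, b_1 = Δ_1 - h_1(2M_1 + M_2)/6 = -49/15.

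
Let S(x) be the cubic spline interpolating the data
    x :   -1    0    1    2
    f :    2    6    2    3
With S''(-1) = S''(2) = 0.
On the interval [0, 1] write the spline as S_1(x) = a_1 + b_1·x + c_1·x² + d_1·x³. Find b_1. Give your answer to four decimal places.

Let M_i = S''(x_i). Step sizes h_i = 1, 1, 1; slopes of the chords Δ_i = (y_(i+1) - y_i)/h_i = 4, -4, 1.
  1·M_0 + 4·M_1 + 1·M_2 = 6(Δ_1 - Δ_0) = -48
  1·M_1 + 4·M_2 + 1·M_3 = 6(Δ_2 - Δ_1) = 30
Natural end conditions: M_0 = M_3 = 0.
Hence M_0 = 0, M_1 = -74/5, M_2 = 56/5, M_3 = 0.
On [0, 1], with S_1(x) = a_1 + b_1·x + c_1·x² + d_1·x³: c_1 = M_1/2 = -37/5, d_1 = (M_2 - M_1)/(6h_1) = 13/3, b_1 = Δ_1 - h_1(2M_1 + M_2)/6 = -14/15.

-0.9333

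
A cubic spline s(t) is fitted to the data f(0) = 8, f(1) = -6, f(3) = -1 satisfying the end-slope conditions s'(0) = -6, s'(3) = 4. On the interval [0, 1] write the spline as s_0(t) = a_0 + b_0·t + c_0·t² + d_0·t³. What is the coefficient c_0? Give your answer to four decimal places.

Put m_i = s'' at the i-th knot. Here h = (1, 2) and Δ = (-14, 5/2), so the interior equations h_(i-1)·m_(i-1) + 2(h_(i-1)+h_i)·m_i + h_i·m_(i+1) = 6(Δ_i − Δ_(i-1)) read
  1·m_0 + 6·m_1 + 2·m_2 = 6(Δ_1 - Δ_0) = 99
Clamped end conditions give two more equations: 2h_0·m_0 + h_0·m_1 = 6(Δ_0 - s'(0)) = -48 and h_1·m_1 + 2h_1·m_2 = 6(s'(3) - Δ_1) = 9.
Solving the tridiagonal system: m_0 = -223/6, m_1 = 79/3, m_2 = -131/12.
On [0, 1], with s_0(t) = a_0 + b_0·t + c_0·t² + d_0·t³: c_0 = m_0/2 = -223/12, d_0 = (m_1 - m_0)/(6h_0) = 127/12, b_0 = Δ_0 - h_0(2m_0 + m_1)/6 = -6.

-18.5833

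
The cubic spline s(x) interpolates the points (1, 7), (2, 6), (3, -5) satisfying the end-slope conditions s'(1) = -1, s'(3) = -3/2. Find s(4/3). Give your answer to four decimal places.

With M_i denoting the second derivative at x_i, h_i = 1, 1, and Δ_i = (y_(i+1) − y_i)/h_i = -1, -11:
  1·M_0 + 4·M_1 + 1·M_2 = 6(Δ_1 - Δ_0) = -60
Clamped end conditions give two more equations: 2h_0·M_0 + h_0·M_1 = 6(Δ_0 - s'(1)) = 0 and h_1·M_1 + 2h_1·M_2 = 6(s'(3) - Δ_1) = 57.
Solving the tridiagonal system: M_0 = 59/4, M_1 = -59/2, M_2 = 173/4.
On [1, 2], s(x) = 7 - 1·(x - 1) + 59/8·(x - 1)² - 59/8·(x - 1)³.
With (x - 1) = 1/3: s(4/3) = 779/108.

7.2130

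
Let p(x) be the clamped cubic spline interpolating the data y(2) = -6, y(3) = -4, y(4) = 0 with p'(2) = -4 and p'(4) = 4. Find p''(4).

Write M_i for p''(x_i). With h_i = 1, 1 and divided differences Δ_i = 2, 4, the continuity of p' gives the tridiagonal system
  1·M_0 + 4·M_1 + 1·M_2 = 6(Δ_1 - Δ_0) = 12
Clamped end conditions give two more equations: 2h_0·M_0 + h_0·M_1 = 6(Δ_0 - p'(2)) = 36 and h_1·M_1 + 2h_1·M_2 = 6(p'(4) - Δ_1) = 0.
Forward elimination and back-substitution give M_0 = 19, M_1 = -2, M_2 = 1.

1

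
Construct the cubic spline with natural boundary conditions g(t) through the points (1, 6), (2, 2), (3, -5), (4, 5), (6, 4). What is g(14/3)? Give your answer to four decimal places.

Let m_i = g''(x_i). Step sizes h_i = 1, 1, 1, 2; slopes of the chords Δ_i = (y_(i+1) - y_i)/h_i = -4, -7, 10, -1/2.
  1·m_0 + 4·m_1 + 1·m_2 = 6(Δ_1 - Δ_0) = -18
  1·m_1 + 4·m_2 + 1·m_3 = 6(Δ_2 - Δ_1) = 102
  1·m_2 + 6·m_3 + 2·m_4 = 6(Δ_3 - Δ_2) = -63
Natural end conditions: m_0 = m_4 = 0.
Solving the tridiagonal system: m_0 = 0, m_1 = -1089/86, m_2 = 1404/43, m_3 = -1371/86, m_4 = 0.
On [4, 6], g(t) = 5 + 871/86·(t - 4) - 1371/172·(t - 4)² + 457/344·(t - 4)³.
With (t - 4) = 2/3: g(14/3) = 9988/1161.

8.6029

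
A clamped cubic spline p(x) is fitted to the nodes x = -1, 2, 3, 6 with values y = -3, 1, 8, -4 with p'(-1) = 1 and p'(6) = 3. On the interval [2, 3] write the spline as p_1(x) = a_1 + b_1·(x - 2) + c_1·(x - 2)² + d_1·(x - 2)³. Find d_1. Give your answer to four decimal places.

Put σ_i = p'' at the i-th knot. Here h = (3, 1, 3) and Δ = (4/3, 7, -4), so the interior equations h_(i-1)·σ_(i-1) + 2(h_(i-1)+h_i)·σ_i + h_i·σ_(i+1) = 6(Δ_i − Δ_(i-1)) read
  3·σ_0 + 8·σ_1 + 1·σ_2 = 6(Δ_1 - Δ_0) = 34
  1·σ_1 + 8·σ_2 + 3·σ_3 = 6(Δ_2 - Δ_1) = -66
Clamped end conditions give two more equations: 2h_0·σ_0 + h_0·σ_1 = 6(Δ_0 - p'(-1)) = 2 and h_2·σ_2 + 2h_2·σ_3 = 6(p'(6) - Δ_2) = 42.
Hence σ_0 = -548/165, σ_1 = 402/55, σ_2 = -798/55, σ_3 = 784/55.
On [2, 3], with p_1(x) = a_1 + b_1·(x - 2) + c_1·(x - 2)² + d_1·(x - 2)³: c_1 = σ_1/2 = 201/55, d_1 = (σ_2 - σ_1)/(6h_1) = -40/11, b_1 = Δ_1 - h_1(2σ_1 + σ_2)/6 = 384/55.

-3.6364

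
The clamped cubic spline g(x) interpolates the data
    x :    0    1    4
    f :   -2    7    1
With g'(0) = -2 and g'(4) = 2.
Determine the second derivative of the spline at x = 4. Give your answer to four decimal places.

13.2500

With m_i denoting the second derivative at x_i, h_i = 1, 3, and Δ_i = (y_(i+1) − y_i)/h_i = 9, -2:
  1·m_0 + 8·m_1 + 3·m_2 = 6(Δ_1 - Δ_0) = -66
Clamped end conditions give two more equations: 2h_0·m_0 + h_0·m_1 = 6(Δ_0 - g'(0)) = 66 and h_1·m_1 + 2h_1·m_2 = 6(g'(4) - Δ_1) = 24.
Solving the tridiagonal system: m_0 = 169/4, m_1 = -37/2, m_2 = 53/4.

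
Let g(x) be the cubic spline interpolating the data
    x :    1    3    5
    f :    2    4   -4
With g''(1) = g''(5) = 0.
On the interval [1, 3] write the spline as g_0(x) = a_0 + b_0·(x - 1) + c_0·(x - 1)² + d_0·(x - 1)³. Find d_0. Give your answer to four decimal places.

Let M_i = g''(x_i). Step sizes h_i = 2, 2; slopes of the chords Δ_i = (y_(i+1) - y_i)/h_i = 1, -4.
  2·M_0 + 8·M_1 + 2·M_2 = 6(Δ_1 - Δ_0) = -30
Natural end conditions: M_0 = M_2 = 0.
Solving the tridiagonal system: M_0 = 0, M_1 = -15/4, M_2 = 0.
On [1, 3], with g_0(x) = a_0 + b_0·(x - 1) + c_0·(x - 1)² + d_0·(x - 1)³: c_0 = M_0/2 = 0, d_0 = (M_1 - M_0)/(6h_0) = -5/16, b_0 = Δ_0 - h_0(2M_0 + M_1)/6 = 9/4.

-0.3125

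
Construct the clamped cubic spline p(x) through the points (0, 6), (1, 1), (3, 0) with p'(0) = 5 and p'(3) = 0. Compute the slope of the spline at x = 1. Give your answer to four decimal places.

Write M_i for p''(x_i). With h_i = 1, 2 and divided differences Δ_i = -5, -1/2, the continuity of p' gives the tridiagonal system
  1·M_0 + 6·M_1 + 2·M_2 = 6(Δ_1 - Δ_0) = 27
Clamped end conditions give two more equations: 2h_0·M_0 + h_0·M_1 = 6(Δ_0 - p'(0)) = -60 and h_1·M_1 + 2h_1·M_2 = 6(p'(3) - Δ_1) = 3.
Solving: M_0 = -217/6, M_1 = 37/3, M_2 = -65/12.
On [1, 3], p'(x) = b_1 + 2c_1·(x - 1) + 3d_1·(x - 1)² with b_1 = Δ_1 - h_1(2M_1 + M_2)/6 = -83/12, c_1 = M_1/2 = 37/6, d_1 = (M_2 - M_1)/(6h_1) = -71/48. So p'(1) = -83/12.

-6.9167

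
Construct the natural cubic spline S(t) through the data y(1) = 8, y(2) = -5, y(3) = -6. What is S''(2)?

Write M_i for S''(x_i). With h_i = 1, 1 and divided differences Δ_i = -13, -1, the continuity of S' gives the tridiagonal system
  1·M_0 + 4·M_1 + 1·M_2 = 6(Δ_1 - Δ_0) = 72
Natural end conditions: M_0 = M_2 = 0.
Forward elimination and back-substitution give M_0 = 0, M_1 = 18, M_2 = 0.

18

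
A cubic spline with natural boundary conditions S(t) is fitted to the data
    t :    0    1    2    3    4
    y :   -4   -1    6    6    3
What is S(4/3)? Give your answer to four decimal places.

1.3849

Put M_i = S'' at the i-th knot. Here h = (1, 1, 1, 1) and Δ = (3, 7, 0, -3), so the interior equations h_(i-1)·M_(i-1) + 2(h_(i-1)+h_i)·M_i + h_i·M_(i+1) = 6(Δ_i − Δ_(i-1)) read
  1·M_0 + 4·M_1 + 1·M_2 = 6(Δ_1 - Δ_0) = 24
  1·M_1 + 4·M_2 + 1·M_3 = 6(Δ_2 - Δ_1) = -42
  1·M_2 + 4·M_3 + 1·M_4 = 6(Δ_3 - Δ_2) = -18
Natural end conditions: M_0 = M_4 = 0.
Solving: M_0 = 0, M_1 = 255/28, M_2 = -87/7, M_3 = -39/28, M_4 = 0.
On [1, 2], S(t) = -1 + 169/28·(t - 1) + 255/56·(t - 1)² - 201/56·(t - 1)³.
With (t - 1) = 1/3: S(4/3) = 349/252.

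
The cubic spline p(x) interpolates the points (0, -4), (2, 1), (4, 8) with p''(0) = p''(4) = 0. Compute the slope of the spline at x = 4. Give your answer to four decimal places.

Let σ_i = p''(x_i). Step sizes h_i = 2, 2; slopes of the chords Δ_i = (y_(i+1) - y_i)/h_i = 5/2, 7/2.
  2·σ_0 + 8·σ_1 + 2·σ_2 = 6(Δ_1 - Δ_0) = 6
Natural end conditions: σ_0 = σ_2 = 0.
Forward elimination and back-substitution give σ_0 = 0, σ_1 = 3/4, σ_2 = 0.
On [2, 4], p'(x) = b_1 + 2c_1·(x - 2) + 3d_1·(x - 2)² with b_1 = Δ_1 - h_1(2σ_1 + σ_2)/6 = 3, c_1 = σ_1/2 = 3/8, d_1 = (σ_2 - σ_1)/(6h_1) = -1/16. So p'(4) = 15/4.

3.7500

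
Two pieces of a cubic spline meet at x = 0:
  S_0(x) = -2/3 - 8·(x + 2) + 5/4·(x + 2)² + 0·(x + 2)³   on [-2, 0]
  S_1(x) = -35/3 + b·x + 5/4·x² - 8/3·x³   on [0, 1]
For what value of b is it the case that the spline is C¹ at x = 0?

S_0'(x) = -8 + 5/2·(x + 2) + 0·(x + 2)², so S_0'(0) = -3. On the right, S_1'(0) = b, so b = -3.

-3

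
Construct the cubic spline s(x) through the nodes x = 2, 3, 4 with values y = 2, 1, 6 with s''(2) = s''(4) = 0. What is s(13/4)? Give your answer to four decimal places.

With M_i denoting the second derivative at x_i, h_i = 1, 1, and Δ_i = (y_(i+1) − y_i)/h_i = -1, 5:
  1·M_0 + 4·M_1 + 1·M_2 = 6(Δ_1 - Δ_0) = 36
Natural end conditions: M_0 = M_2 = 0.
Forward elimination and back-substitution give M_0 = 0, M_1 = 9, M_2 = 0.
On [3, 4], s(x) = 1 + 2·(x - 3) + 9/2·(x - 3)² - 3/2·(x - 3)³.
With (x - 3) = 1/4: s(13/4) = 225/128.

1.7578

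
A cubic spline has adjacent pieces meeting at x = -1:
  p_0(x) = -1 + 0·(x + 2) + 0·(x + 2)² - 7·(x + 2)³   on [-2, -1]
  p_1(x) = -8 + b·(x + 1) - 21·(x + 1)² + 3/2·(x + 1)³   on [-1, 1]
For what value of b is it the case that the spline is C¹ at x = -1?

p_0'(x) = 0 + 0·(x + 2) - 21·(x + 2)², so p_0'(-1) = -21. On the right, p_1'(-1) = b, so b = -21.

-21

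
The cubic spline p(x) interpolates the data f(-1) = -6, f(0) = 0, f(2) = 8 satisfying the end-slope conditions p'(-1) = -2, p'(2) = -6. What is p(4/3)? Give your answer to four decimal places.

Put σ_i = p'' at the i-th knot. Here h = (1, 2) and Δ = (6, 4), so the interior equations h_(i-1)·σ_(i-1) + 2(h_(i-1)+h_i)·σ_i + h_i·σ_(i+1) = 6(Δ_i − Δ_(i-1)) read
  1·σ_0 + 6·σ_1 + 2·σ_2 = 6(Δ_1 - Δ_0) = -12
Clamped end conditions give two more equations: 2h_0·σ_0 + h_0·σ_1 = 6(Δ_0 - p'(-1)) = 48 and h_1·σ_1 + 2h_1·σ_2 = 6(p'(2) - Δ_1) = -60.
Solving: σ_0 = 74/3, σ_1 = -4/3, σ_2 = -43/3.
On [0, 2], p(x) = 0 + 29/3·x - 2/3·x² - 13/12·x³.
With x = 4/3: p(4/3) = 740/81.

9.1358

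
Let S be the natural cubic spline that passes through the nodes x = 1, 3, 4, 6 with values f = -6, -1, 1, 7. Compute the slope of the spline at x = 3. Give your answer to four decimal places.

2.0429

Let σ_i = S''(x_i). Step sizes h_i = 2, 1, 2; slopes of the chords Δ_i = (y_(i+1) - y_i)/h_i = 5/2, 2, 3.
  2·σ_0 + 6·σ_1 + 1·σ_2 = 6(Δ_1 - Δ_0) = -3
  1·σ_1 + 6·σ_2 + 2·σ_3 = 6(Δ_2 - Δ_1) = 6
Natural end conditions: σ_0 = σ_3 = 0.
Solving: σ_0 = 0, σ_1 = -24/35, σ_2 = 39/35, σ_3 = 0.
On [3, 4], S'(x) = b_1 + 2c_1·(x - 3) + 3d_1·(x - 3)² with b_1 = Δ_1 - h_1(2σ_1 + σ_2)/6 = 143/70, c_1 = σ_1/2 = -12/35, d_1 = (σ_2 - σ_1)/(6h_1) = 3/10. So S'(3) = 143/70.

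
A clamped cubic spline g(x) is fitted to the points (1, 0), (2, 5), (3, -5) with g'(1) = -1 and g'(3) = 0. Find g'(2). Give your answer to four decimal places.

-3.5000

With M_i denoting the second derivative at x_i, h_i = 1, 1, and Δ_i = (y_(i+1) − y_i)/h_i = 5, -10:
  1·M_0 + 4·M_1 + 1·M_2 = 6(Δ_1 - Δ_0) = -90
Clamped end conditions give two more equations: 2h_0·M_0 + h_0·M_1 = 6(Δ_0 - g'(1)) = 36 and h_1·M_1 + 2h_1·M_2 = 6(g'(3) - Δ_1) = 60.
Solving: M_0 = 41, M_1 = -46, M_2 = 53.
On [2, 3], g'(x) = b_1 + 2c_1·(x - 2) + 3d_1·(x - 2)² with b_1 = Δ_1 - h_1(2M_1 + M_2)/6 = -7/2, c_1 = M_1/2 = -23, d_1 = (M_2 - M_1)/(6h_1) = 33/2. So g'(2) = -7/2.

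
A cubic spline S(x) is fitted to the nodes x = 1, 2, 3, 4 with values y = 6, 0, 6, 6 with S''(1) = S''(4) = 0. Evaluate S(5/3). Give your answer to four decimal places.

With σ_i denoting the second derivative at x_i, h_i = 1, 1, 1, and Δ_i = (y_(i+1) − y_i)/h_i = -6, 6, 0:
  1·σ_0 + 4·σ_1 + 1·σ_2 = 6(Δ_1 - Δ_0) = 72
  1·σ_1 + 4·σ_2 + 1·σ_3 = 6(Δ_2 - Δ_1) = -36
Natural end conditions: σ_0 = σ_3 = 0.
Solving: σ_0 = 0, σ_1 = 108/5, σ_2 = -72/5, σ_3 = 0.
On [1, 2], S(x) = 6 - 48/5·(x - 1) + 0·(x - 1)² + 18/5·(x - 1)³.
With (x - 1) = 2/3: S(5/3) = 2/3.

0.6667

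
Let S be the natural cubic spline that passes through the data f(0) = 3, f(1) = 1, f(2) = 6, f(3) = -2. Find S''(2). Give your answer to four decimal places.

Put M_i = S'' at the i-th knot. Here h = (1, 1, 1) and Δ = (-2, 5, -8), so the interior equations h_(i-1)·M_(i-1) + 2(h_(i-1)+h_i)·M_i + h_i·M_(i+1) = 6(Δ_i − Δ_(i-1)) read
  1·M_0 + 4·M_1 + 1·M_2 = 6(Δ_1 - Δ_0) = 42
  1·M_1 + 4·M_2 + 1·M_3 = 6(Δ_2 - Δ_1) = -78
Natural end conditions: M_0 = M_3 = 0.
Hence M_0 = 0, M_1 = 82/5, M_2 = -118/5, M_3 = 0.

-23.6000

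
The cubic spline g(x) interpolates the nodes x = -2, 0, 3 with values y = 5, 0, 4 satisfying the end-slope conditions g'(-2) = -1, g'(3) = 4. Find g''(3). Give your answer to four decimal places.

With σ_i denoting the second derivative at x_i, h_i = 2, 3, and Δ_i = (y_(i+1) − y_i)/h_i = -5/2, 4/3:
  2·σ_0 + 10·σ_1 + 3·σ_2 = 6(Δ_1 - Δ_0) = 23
Clamped end conditions give two more equations: 2h_0·σ_0 + h_0·σ_1 = 6(Δ_0 - g'(-2)) = -9 and h_1·σ_1 + 2h_1·σ_2 = 6(g'(3) - Δ_1) = 16.
Hence σ_0 = -71/20, σ_1 = 13/5, σ_2 = 41/30.

1.3667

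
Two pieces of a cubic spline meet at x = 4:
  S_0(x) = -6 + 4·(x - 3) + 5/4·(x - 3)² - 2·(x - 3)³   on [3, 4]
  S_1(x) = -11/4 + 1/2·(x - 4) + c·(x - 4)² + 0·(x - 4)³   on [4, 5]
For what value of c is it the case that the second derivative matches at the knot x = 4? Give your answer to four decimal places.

S_0''(x) = 5/2 - 12·(x - 3), so S_0''(4) = -19/2. On the right, S_1''(4) = 2c, so c = -19/4.

-4.7500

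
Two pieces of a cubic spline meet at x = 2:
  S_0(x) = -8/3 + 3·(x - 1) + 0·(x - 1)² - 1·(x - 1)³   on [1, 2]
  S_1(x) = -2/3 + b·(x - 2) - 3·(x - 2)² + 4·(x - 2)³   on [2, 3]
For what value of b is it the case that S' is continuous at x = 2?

0

S_0'(x) = 3 + 0·(x - 1) - 3·(x - 1)², so S_0'(2) = 0. On the right, S_1'(2) = b, so b = 0.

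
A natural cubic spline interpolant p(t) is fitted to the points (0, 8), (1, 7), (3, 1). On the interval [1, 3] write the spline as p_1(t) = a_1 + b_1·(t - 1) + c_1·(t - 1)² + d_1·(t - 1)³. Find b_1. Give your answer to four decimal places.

-1.6667

Put M_i = p'' at the i-th knot. Here h = (1, 2) and Δ = (-1, -3), so the interior equations h_(i-1)·M_(i-1) + 2(h_(i-1)+h_i)·M_i + h_i·M_(i+1) = 6(Δ_i − Δ_(i-1)) read
  1·M_0 + 6·M_1 + 2·M_2 = 6(Δ_1 - Δ_0) = -12
Natural end conditions: M_0 = M_2 = 0.
Forward elimination and back-substitution give M_0 = 0, M_1 = -2, M_2 = 0.
On [1, 3], with p_1(t) = a_1 + b_1·(t - 1) + c_1·(t - 1)² + d_1·(t - 1)³: c_1 = M_1/2 = -1, d_1 = (M_2 - M_1)/(6h_1) = 1/6, b_1 = Δ_1 - h_1(2M_1 + M_2)/6 = -5/3.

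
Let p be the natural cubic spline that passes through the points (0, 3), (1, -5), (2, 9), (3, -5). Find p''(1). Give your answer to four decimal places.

Write σ_i for p''(x_i). With h_i = 1, 1, 1 and divided differences Δ_i = -8, 14, -14, the continuity of p' gives the tridiagonal system
  1·σ_0 + 4·σ_1 + 1·σ_2 = 6(Δ_1 - Δ_0) = 132
  1·σ_1 + 4·σ_2 + 1·σ_3 = 6(Δ_2 - Δ_1) = -168
Natural end conditions: σ_0 = σ_3 = 0.
Solving the tridiagonal system: σ_0 = 0, σ_1 = 232/5, σ_2 = -268/5, σ_3 = 0.

46.4000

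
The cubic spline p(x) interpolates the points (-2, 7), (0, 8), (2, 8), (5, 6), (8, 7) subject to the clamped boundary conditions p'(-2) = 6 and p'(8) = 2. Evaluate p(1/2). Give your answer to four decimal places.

With m_i denoting the second derivative at x_i, h_i = 2, 2, 3, 3, and Δ_i = (y_(i+1) − y_i)/h_i = 1/2, 0, -2/3, 1/3:
  2·m_0 + 8·m_1 + 2·m_2 = 6(Δ_1 - Δ_0) = -3
  2·m_1 + 10·m_2 + 3·m_3 = 6(Δ_2 - Δ_1) = -4
  3·m_2 + 12·m_3 + 3·m_4 = 6(Δ_3 - Δ_2) = 6
Clamped end conditions give two more equations: 2h_0·m_0 + h_0·m_1 = 6(Δ_0 - p'(-2)) = -33 and h_3·m_3 + 2h_3·m_4 = 6(p'(8) - Δ_3) = 10.
Forward elimination and back-substitution give m_0 = -187/20, m_1 = 11/5, m_2 = -19/20, m_3 = 11/30, m_4 = 89/60.
On [0, 2], p(x) = 8 - 23/20·x + 11/10·x² - 21/80·x³.
With x = 1/2: p(1/2) = 4907/640.

7.6672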